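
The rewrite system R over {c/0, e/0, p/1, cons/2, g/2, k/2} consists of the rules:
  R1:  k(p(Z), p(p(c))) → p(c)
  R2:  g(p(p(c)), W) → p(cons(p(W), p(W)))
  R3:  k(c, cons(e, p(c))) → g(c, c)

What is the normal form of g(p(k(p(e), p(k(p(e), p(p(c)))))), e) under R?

p(cons(p(e), p(e)))

1. g(p(k(p(e), p(k(p(e), p(p(c)))))), e)  →  g(p(k(p(e), p(p(c)))), e)   [R1 at 1.1.2.1]
2. g(p(k(p(e), p(p(c)))), e)  →  g(p(p(c)), e)   [R1 at 1.1]
3. g(p(p(c)), e)  →  p(cons(p(e), p(e)))   [R2 at ε]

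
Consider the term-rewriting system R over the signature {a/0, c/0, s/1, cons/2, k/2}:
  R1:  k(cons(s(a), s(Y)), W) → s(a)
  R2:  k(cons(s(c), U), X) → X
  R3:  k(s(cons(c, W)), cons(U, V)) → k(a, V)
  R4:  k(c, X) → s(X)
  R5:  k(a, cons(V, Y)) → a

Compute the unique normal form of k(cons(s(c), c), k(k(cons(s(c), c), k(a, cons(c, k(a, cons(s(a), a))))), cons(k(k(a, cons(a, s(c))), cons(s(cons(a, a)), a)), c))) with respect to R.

a

1. k(cons(s(c), c), k(k(cons(s(c), c), k(a, cons(c, k(a, cons(s(a), a))))), cons(k(k(a, cons(a, s(c))), cons(s(cons(a, a)), a)), c)))  →  k(k(cons(s(c), c), k(a, cons(c, k(a, cons(s(a), a))))), cons(k(k(a, cons(a, s(c))), cons(s(cons(a, a)), a)), c))   [R2 at ε]
2. k(k(cons(s(c), c), k(a, cons(c, k(a, cons(s(a), a))))), cons(k(k(a, cons(a, s(c))), cons(s(cons(a, a)), a)), c))  →  k(k(a, cons(c, k(a, cons(s(a), a)))), cons(k(k(a, cons(a, s(c))), cons(s(cons(a, a)), a)), c))   [R2 at 1]
3. k(k(a, cons(c, k(a, cons(s(a), a)))), cons(k(k(a, cons(a, s(c))), cons(s(cons(a, a)), a)), c))  →  k(a, cons(k(k(a, cons(a, s(c))), cons(s(cons(a, a)), a)), c))   [R5 at 1]
4. k(a, cons(k(k(a, cons(a, s(c))), cons(s(cons(a, a)), a)), c))  →  a   [R5 at ε]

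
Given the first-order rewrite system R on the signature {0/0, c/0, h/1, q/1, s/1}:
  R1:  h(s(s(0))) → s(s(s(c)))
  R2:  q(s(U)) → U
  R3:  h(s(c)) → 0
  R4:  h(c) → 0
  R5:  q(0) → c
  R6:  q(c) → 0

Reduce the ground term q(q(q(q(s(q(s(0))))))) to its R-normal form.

1. q(q(q(q(s(q(s(0)))))))  →  q(q(q(q(s(0)))))   [R2 at 1.1.1]
2. q(q(q(q(s(0)))))  →  q(q(q(0)))   [R2 at 1.1.1]
3. q(q(q(0)))  →  q(q(c))   [R5 at 1.1]
4. q(q(c))  →  q(0)   [R6 at 1]
5. q(0)  →  c   [R5 at ε]

c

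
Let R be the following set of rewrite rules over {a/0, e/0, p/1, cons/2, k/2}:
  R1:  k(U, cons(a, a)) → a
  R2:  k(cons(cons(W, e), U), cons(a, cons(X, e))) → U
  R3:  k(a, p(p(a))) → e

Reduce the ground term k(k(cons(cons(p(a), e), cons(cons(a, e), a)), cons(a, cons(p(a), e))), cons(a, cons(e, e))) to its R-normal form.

1. k(k(cons(cons(p(a), e), cons(cons(a, e), a)), cons(a, cons(p(a), e))), cons(a, cons(e, e)))  →  k(cons(cons(a, e), a), cons(a, cons(e, e)))   [R2 at 1]
2. k(cons(cons(a, e), a), cons(a, cons(e, e)))  →  a   [R2 at ε]

a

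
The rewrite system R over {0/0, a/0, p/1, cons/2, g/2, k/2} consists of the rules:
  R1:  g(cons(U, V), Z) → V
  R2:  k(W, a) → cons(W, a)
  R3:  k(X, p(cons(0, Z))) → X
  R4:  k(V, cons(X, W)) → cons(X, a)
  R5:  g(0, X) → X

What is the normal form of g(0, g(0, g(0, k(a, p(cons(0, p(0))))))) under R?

1. g(0, g(0, g(0, k(a, p(cons(0, p(0)))))))  →  g(0, g(0, k(a, p(cons(0, p(0))))))   [R5 at ε]
2. g(0, g(0, k(a, p(cons(0, p(0))))))  →  g(0, k(a, p(cons(0, p(0)))))   [R5 at ε]
3. g(0, k(a, p(cons(0, p(0)))))  →  k(a, p(cons(0, p(0))))   [R5 at ε]
4. k(a, p(cons(0, p(0))))  →  a   [R3 at ε]

a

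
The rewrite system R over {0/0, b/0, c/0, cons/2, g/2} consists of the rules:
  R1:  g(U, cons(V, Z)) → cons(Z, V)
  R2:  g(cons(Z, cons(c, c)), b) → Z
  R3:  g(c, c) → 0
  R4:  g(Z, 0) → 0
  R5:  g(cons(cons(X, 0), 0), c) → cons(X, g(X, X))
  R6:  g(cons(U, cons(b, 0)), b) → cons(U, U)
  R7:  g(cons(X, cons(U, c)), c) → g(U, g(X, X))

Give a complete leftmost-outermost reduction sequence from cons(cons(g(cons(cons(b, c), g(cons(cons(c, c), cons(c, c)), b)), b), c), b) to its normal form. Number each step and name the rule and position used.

1. cons(cons(g(cons(cons(b, c), g(cons(cons(c, c), cons(c, c)), b)), b), c), b)  →  cons(cons(g(cons(cons(b, c), cons(c, c)), b), c), b)   [R2 at 1.1.1.2]
2. cons(cons(g(cons(cons(b, c), cons(c, c)), b), c), b)  →  cons(cons(cons(b, c), c), b)   [R2 at 1.1]

cons(cons(cons(b, c), c), b)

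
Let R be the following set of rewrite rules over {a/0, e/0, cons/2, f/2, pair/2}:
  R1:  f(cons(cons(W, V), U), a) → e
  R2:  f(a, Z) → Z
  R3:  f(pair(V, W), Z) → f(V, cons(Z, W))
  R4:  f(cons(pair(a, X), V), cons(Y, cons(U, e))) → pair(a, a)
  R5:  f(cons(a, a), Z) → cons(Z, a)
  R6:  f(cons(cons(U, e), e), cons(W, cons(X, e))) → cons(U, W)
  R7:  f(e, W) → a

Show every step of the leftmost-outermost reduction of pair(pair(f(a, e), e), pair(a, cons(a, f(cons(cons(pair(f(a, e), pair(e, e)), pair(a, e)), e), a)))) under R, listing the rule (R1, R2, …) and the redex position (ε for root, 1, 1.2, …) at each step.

pair(pair(e, e), pair(a, cons(a, e)))

1. pair(pair(f(a, e), e), pair(a, cons(a, f(cons(cons(pair(f(a, e), pair(e, e)), pair(a, e)), e), a))))  →  pair(pair(e, e), pair(a, cons(a, f(cons(cons(pair(f(a, e), pair(e, e)), pair(a, e)), e), a))))   [R2 at 1.1]
2. pair(pair(e, e), pair(a, cons(a, f(cons(cons(pair(f(a, e), pair(e, e)), pair(a, e)), e), a))))  →  pair(pair(e, e), pair(a, cons(a, e)))   [R1 at 2.2.2]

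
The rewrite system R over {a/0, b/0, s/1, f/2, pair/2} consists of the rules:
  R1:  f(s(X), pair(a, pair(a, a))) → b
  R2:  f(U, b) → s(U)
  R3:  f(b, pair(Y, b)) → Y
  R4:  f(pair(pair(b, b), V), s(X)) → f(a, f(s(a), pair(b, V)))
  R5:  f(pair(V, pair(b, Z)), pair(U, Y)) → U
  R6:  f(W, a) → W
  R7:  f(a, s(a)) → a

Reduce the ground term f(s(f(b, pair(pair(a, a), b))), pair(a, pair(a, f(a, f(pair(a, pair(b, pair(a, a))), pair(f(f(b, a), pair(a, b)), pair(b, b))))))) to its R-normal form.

b

1. f(s(f(b, pair(pair(a, a), b))), pair(a, pair(a, f(a, f(pair(a, pair(b, pair(a, a))), pair(f(f(b, a), pair(a, b)), pair(b, b)))))))  →  f(s(pair(a, a)), pair(a, pair(a, f(a, f(pair(a, pair(b, pair(a, a))), pair(f(f(b, a), pair(a, b)), pair(b, b)))))))   [R3 at 1.1]
2. f(s(pair(a, a)), pair(a, pair(a, f(a, f(pair(a, pair(b, pair(a, a))), pair(f(f(b, a), pair(a, b)), pair(b, b)))))))  →  f(s(pair(a, a)), pair(a, pair(a, f(a, f(f(b, a), pair(a, b))))))   [R5 at 2.2.2.2]
3. f(s(pair(a, a)), pair(a, pair(a, f(a, f(f(b, a), pair(a, b))))))  →  f(s(pair(a, a)), pair(a, pair(a, f(a, f(b, pair(a, b))))))   [R6 at 2.2.2.2.1]
4. f(s(pair(a, a)), pair(a, pair(a, f(a, f(b, pair(a, b))))))  →  f(s(pair(a, a)), pair(a, pair(a, f(a, a))))   [R3 at 2.2.2.2]
5. f(s(pair(a, a)), pair(a, pair(a, f(a, a))))  →  f(s(pair(a, a)), pair(a, pair(a, a)))   [R6 at 2.2.2]
6. f(s(pair(a, a)), pair(a, pair(a, a)))  →  b   [R1 at ε]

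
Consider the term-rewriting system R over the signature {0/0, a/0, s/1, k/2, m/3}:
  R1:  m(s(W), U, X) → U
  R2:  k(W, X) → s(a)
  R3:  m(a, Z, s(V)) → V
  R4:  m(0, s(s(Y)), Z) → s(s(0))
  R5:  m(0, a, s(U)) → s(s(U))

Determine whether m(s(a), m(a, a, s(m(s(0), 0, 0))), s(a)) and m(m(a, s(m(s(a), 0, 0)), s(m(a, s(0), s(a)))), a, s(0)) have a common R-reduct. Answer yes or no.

Reduce t₁ = m(s(a), m(a, a, s(m(s(0), 0, 0))), s(a)):
1. m(s(a), m(a, a, s(m(s(0), 0, 0))), s(a))  →  m(a, a, s(m(s(0), 0, 0)))   [R1 at ε]
2. m(a, a, s(m(s(0), 0, 0)))  →  m(s(0), 0, 0)   [R3 at ε]
3. m(s(0), 0, 0)  →  0   [R1 at ε]

Reduce t₂ = m(m(a, s(m(s(a), 0, 0)), s(m(a, s(0), s(a)))), a, s(0)):
1. m(m(a, s(m(s(a), 0, 0)), s(m(a, s(0), s(a)))), a, s(0))  →  m(m(a, s(0), s(a)), a, s(0))   [R3 at 1]
2. m(m(a, s(0), s(a)), a, s(0))  →  m(a, a, s(0))   [R3 at 1]
3. m(a, a, s(0))  →  0   [R3 at ε]

yes — NF(t₁) = 0, NF(t₂) = 0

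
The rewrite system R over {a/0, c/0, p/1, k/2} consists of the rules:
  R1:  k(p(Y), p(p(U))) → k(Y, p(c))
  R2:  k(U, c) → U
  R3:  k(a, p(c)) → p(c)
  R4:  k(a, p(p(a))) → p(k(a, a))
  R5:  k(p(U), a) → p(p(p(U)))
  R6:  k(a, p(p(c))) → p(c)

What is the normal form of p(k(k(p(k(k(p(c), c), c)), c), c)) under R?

p(p(p(c)))

1. p(k(k(p(k(k(p(c), c), c)), c), c))  →  p(k(p(k(k(p(c), c), c)), c))   [R2 at 1]
2. p(k(p(k(k(p(c), c), c)), c))  →  p(p(k(k(p(c), c), c)))   [R2 at 1]
3. p(p(k(k(p(c), c), c)))  →  p(p(k(p(c), c)))   [R2 at 1.1]
4. p(p(k(p(c), c)))  →  p(p(p(c)))   [R2 at 1.1]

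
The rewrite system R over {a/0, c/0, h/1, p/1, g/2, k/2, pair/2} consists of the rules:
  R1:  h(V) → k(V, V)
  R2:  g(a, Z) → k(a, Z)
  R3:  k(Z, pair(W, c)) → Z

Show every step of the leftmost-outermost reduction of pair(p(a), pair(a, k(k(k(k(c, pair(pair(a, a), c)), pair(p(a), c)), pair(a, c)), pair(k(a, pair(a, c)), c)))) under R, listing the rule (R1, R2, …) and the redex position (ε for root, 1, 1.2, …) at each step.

1. pair(p(a), pair(a, k(k(k(k(c, pair(pair(a, a), c)), pair(p(a), c)), pair(a, c)), pair(k(a, pair(a, c)), c))))  →  pair(p(a), pair(a, k(k(k(c, pair(pair(a, a), c)), pair(p(a), c)), pair(a, c))))   [R3 at 2.2]
2. pair(p(a), pair(a, k(k(k(c, pair(pair(a, a), c)), pair(p(a), c)), pair(a, c))))  →  pair(p(a), pair(a, k(k(c, pair(pair(a, a), c)), pair(p(a), c))))   [R3 at 2.2]
3. pair(p(a), pair(a, k(k(c, pair(pair(a, a), c)), pair(p(a), c))))  →  pair(p(a), pair(a, k(c, pair(pair(a, a), c))))   [R3 at 2.2]
4. pair(p(a), pair(a, k(c, pair(pair(a, a), c))))  →  pair(p(a), pair(a, c))   [R3 at 2.2]

pair(p(a), pair(a, c))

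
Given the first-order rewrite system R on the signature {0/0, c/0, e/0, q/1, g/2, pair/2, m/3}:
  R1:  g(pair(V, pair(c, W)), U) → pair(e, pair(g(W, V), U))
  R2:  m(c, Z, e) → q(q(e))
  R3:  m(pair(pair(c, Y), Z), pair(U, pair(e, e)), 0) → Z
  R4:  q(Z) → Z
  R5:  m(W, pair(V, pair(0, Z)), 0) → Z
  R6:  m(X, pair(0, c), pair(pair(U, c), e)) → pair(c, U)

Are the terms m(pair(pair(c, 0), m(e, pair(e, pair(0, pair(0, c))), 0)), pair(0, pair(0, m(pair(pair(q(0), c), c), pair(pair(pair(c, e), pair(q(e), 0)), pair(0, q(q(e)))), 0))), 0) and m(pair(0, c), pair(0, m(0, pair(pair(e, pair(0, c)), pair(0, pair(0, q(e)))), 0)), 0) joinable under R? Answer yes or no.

yes — NF(t₁) = e, NF(t₂) = e

Reduce t₁ = m(pair(pair(c, 0), m(e, pair(e, pair(0, pair(0, c))), 0)), pair(0, pair(0, m(pair(pair(q(0), c), c), pair(pair(pair(c, e), pair(q(e), 0)), pair(0, q(q(e)))), 0))), 0):
1. m(pair(pair(c, 0), m(e, pair(e, pair(0, pair(0, c))), 0)), pair(0, pair(0, m(pair(pair(q(0), c), c), pair(pair(pair(c, e), pair(q(e), 0)), pair(0, q(q(e)))), 0))), 0)  →  m(pair(pair(q(0), c), c), pair(pair(pair(c, e), pair(q(e), 0)), pair(0, q(q(e)))), 0)   [R5 at ε]
2. m(pair(pair(q(0), c), c), pair(pair(pair(c, e), pair(q(e), 0)), pair(0, q(q(e)))), 0)  →  q(q(e))   [R5 at ε]
3. q(q(e))  →  q(e)   [R4 at ε]
4. q(e)  →  e   [R4 at ε]

Reduce t₂ = m(pair(0, c), pair(0, m(0, pair(pair(e, pair(0, c)), pair(0, pair(0, q(e)))), 0)), 0):
1. m(pair(0, c), pair(0, m(0, pair(pair(e, pair(0, c)), pair(0, pair(0, q(e)))), 0)), 0)  →  m(pair(0, c), pair(0, pair(0, q(e))), 0)   [R5 at 2.2]
2. m(pair(0, c), pair(0, pair(0, q(e))), 0)  →  q(e)   [R5 at ε]
3. q(e)  →  e   [R4 at ε]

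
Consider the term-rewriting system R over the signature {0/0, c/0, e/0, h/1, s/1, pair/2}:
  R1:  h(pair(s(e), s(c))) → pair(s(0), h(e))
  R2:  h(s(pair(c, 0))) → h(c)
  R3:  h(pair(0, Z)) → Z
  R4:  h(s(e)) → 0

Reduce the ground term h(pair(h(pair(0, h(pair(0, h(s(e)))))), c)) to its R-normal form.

c

1. h(pair(h(pair(0, h(pair(0, h(s(e)))))), c))  →  h(pair(h(pair(0, h(s(e)))), c))   [R3 at 1.1]
2. h(pair(h(pair(0, h(s(e)))), c))  →  h(pair(h(s(e)), c))   [R3 at 1.1]
3. h(pair(h(s(e)), c))  →  h(pair(0, c))   [R4 at 1.1]
4. h(pair(0, c))  →  c   [R3 at ε]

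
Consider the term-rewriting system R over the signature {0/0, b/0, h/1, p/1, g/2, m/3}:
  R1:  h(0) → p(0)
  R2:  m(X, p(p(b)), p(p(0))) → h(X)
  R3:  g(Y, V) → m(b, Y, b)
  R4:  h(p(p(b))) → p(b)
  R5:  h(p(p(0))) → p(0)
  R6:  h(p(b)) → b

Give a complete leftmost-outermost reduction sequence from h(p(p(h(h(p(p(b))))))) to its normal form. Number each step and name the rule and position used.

1. h(p(p(h(h(p(p(b)))))))  →  h(p(p(h(p(b)))))   [R4 at 1.1.1.1]
2. h(p(p(h(p(b)))))  →  h(p(p(b)))   [R6 at 1.1.1]
3. h(p(p(b)))  →  p(b)   [R4 at ε]

p(b)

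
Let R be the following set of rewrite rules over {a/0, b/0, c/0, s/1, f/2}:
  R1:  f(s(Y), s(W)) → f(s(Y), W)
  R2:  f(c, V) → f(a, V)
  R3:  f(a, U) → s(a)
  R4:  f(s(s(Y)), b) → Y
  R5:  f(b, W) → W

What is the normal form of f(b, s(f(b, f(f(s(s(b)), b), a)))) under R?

s(a)

1. f(b, s(f(b, f(f(s(s(b)), b), a))))  →  s(f(b, f(f(s(s(b)), b), a)))   [R5 at ε]
2. s(f(b, f(f(s(s(b)), b), a)))  →  s(f(f(s(s(b)), b), a))   [R5 at 1]
3. s(f(f(s(s(b)), b), a))  →  s(f(b, a))   [R4 at 1.1]
4. s(f(b, a))  →  s(a)   [R5 at 1]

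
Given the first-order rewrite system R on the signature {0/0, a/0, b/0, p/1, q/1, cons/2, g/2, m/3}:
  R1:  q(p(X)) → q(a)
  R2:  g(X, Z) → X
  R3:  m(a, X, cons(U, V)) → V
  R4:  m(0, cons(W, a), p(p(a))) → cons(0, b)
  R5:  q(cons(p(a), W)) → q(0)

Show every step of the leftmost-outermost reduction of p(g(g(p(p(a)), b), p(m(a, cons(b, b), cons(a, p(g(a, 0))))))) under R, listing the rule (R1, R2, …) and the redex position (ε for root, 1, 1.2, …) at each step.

1. p(g(g(p(p(a)), b), p(m(a, cons(b, b), cons(a, p(g(a, 0)))))))  →  p(g(p(p(a)), b))   [R2 at 1]
2. p(g(p(p(a)), b))  →  p(p(p(a)))   [R2 at 1]

p(p(p(a)))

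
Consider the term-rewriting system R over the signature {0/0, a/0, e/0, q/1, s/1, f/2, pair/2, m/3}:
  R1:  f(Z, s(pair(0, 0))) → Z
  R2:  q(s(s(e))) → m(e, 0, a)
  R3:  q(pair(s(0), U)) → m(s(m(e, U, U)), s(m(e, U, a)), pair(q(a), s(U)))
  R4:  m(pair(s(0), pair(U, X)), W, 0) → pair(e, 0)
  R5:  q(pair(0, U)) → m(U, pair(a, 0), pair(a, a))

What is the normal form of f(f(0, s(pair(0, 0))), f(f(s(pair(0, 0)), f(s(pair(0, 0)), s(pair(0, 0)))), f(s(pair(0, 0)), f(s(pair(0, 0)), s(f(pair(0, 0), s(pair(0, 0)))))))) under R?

1. f(f(0, s(pair(0, 0))), f(f(s(pair(0, 0)), f(s(pair(0, 0)), s(pair(0, 0)))), f(s(pair(0, 0)), f(s(pair(0, 0)), s(f(pair(0, 0), s(pair(0, 0))))))))  →  f(0, f(f(s(pair(0, 0)), f(s(pair(0, 0)), s(pair(0, 0)))), f(s(pair(0, 0)), f(s(pair(0, 0)), s(f(pair(0, 0), s(pair(0, 0))))))))   [R1 at 1]
2. f(0, f(f(s(pair(0, 0)), f(s(pair(0, 0)), s(pair(0, 0)))), f(s(pair(0, 0)), f(s(pair(0, 0)), s(f(pair(0, 0), s(pair(0, 0))))))))  →  f(0, f(f(s(pair(0, 0)), s(pair(0, 0))), f(s(pair(0, 0)), f(s(pair(0, 0)), s(f(pair(0, 0), s(pair(0, 0))))))))   [R1 at 2.1.2]
3. f(0, f(f(s(pair(0, 0)), s(pair(0, 0))), f(s(pair(0, 0)), f(s(pair(0, 0)), s(f(pair(0, 0), s(pair(0, 0))))))))  →  f(0, f(s(pair(0, 0)), f(s(pair(0, 0)), f(s(pair(0, 0)), s(f(pair(0, 0), s(pair(0, 0))))))))   [R1 at 2.1]
4. f(0, f(s(pair(0, 0)), f(s(pair(0, 0)), f(s(pair(0, 0)), s(f(pair(0, 0), s(pair(0, 0))))))))  →  f(0, f(s(pair(0, 0)), f(s(pair(0, 0)), f(s(pair(0, 0)), s(pair(0, 0))))))   [R1 at 2.2.2.2.1]
5. f(0, f(s(pair(0, 0)), f(s(pair(0, 0)), f(s(pair(0, 0)), s(pair(0, 0))))))  →  f(0, f(s(pair(0, 0)), f(s(pair(0, 0)), s(pair(0, 0)))))   [R1 at 2.2.2]
6. f(0, f(s(pair(0, 0)), f(s(pair(0, 0)), s(pair(0, 0)))))  →  f(0, f(s(pair(0, 0)), s(pair(0, 0))))   [R1 at 2.2]
7. f(0, f(s(pair(0, 0)), s(pair(0, 0))))  →  f(0, s(pair(0, 0)))   [R1 at 2]
8. f(0, s(pair(0, 0)))  →  0   [R1 at ε]

0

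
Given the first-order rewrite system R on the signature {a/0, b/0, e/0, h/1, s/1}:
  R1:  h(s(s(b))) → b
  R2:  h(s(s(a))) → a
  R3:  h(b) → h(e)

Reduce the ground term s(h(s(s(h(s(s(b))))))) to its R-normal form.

s(b)

1. s(h(s(s(h(s(s(b)))))))  →  s(h(s(s(b))))   [R1 at 1.1.1.1]
2. s(h(s(s(b))))  →  s(b)   [R1 at 1]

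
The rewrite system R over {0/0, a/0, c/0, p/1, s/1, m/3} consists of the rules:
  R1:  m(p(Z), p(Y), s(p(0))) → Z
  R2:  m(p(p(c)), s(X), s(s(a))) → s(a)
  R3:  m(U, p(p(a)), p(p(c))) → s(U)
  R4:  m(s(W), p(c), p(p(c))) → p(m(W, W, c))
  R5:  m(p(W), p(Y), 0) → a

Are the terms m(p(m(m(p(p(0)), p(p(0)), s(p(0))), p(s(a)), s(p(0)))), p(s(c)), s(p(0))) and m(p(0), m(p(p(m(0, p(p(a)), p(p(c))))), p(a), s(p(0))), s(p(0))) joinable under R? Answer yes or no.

yes — NF(t₁) = 0, NF(t₂) = 0

Reduce t₁ = m(p(m(m(p(p(0)), p(p(0)), s(p(0))), p(s(a)), s(p(0)))), p(s(c)), s(p(0))):
1. m(p(m(m(p(p(0)), p(p(0)), s(p(0))), p(s(a)), s(p(0)))), p(s(c)), s(p(0)))  →  m(m(p(p(0)), p(p(0)), s(p(0))), p(s(a)), s(p(0)))   [R1 at ε]
2. m(m(p(p(0)), p(p(0)), s(p(0))), p(s(a)), s(p(0)))  →  m(p(0), p(s(a)), s(p(0)))   [R1 at 1]
3. m(p(0), p(s(a)), s(p(0)))  →  0   [R1 at ε]

Reduce t₂ = m(p(0), m(p(p(m(0, p(p(a)), p(p(c))))), p(a), s(p(0))), s(p(0))):
1. m(p(0), m(p(p(m(0, p(p(a)), p(p(c))))), p(a), s(p(0))), s(p(0)))  →  m(p(0), p(m(0, p(p(a)), p(p(c)))), s(p(0)))   [R1 at 2]
2. m(p(0), p(m(0, p(p(a)), p(p(c)))), s(p(0)))  →  0   [R1 at ε]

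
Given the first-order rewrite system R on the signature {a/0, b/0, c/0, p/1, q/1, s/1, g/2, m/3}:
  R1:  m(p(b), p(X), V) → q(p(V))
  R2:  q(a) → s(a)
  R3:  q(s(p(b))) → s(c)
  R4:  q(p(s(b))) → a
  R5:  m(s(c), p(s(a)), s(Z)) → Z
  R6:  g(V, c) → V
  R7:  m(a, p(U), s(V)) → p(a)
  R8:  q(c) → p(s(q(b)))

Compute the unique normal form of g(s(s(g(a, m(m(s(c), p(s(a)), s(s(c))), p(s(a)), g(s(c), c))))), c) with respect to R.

s(s(a))

1. g(s(s(g(a, m(m(s(c), p(s(a)), s(s(c))), p(s(a)), g(s(c), c))))), c)  →  s(s(g(a, m(m(s(c), p(s(a)), s(s(c))), p(s(a)), g(s(c), c)))))   [R6 at ε]
2. s(s(g(a, m(m(s(c), p(s(a)), s(s(c))), p(s(a)), g(s(c), c)))))  →  s(s(g(a, m(s(c), p(s(a)), g(s(c), c)))))   [R5 at 1.1.2.1]
3. s(s(g(a, m(s(c), p(s(a)), g(s(c), c)))))  →  s(s(g(a, m(s(c), p(s(a)), s(c)))))   [R6 at 1.1.2.3]
4. s(s(g(a, m(s(c), p(s(a)), s(c)))))  →  s(s(g(a, c)))   [R5 at 1.1.2]
5. s(s(g(a, c)))  →  s(s(a))   [R6 at 1.1]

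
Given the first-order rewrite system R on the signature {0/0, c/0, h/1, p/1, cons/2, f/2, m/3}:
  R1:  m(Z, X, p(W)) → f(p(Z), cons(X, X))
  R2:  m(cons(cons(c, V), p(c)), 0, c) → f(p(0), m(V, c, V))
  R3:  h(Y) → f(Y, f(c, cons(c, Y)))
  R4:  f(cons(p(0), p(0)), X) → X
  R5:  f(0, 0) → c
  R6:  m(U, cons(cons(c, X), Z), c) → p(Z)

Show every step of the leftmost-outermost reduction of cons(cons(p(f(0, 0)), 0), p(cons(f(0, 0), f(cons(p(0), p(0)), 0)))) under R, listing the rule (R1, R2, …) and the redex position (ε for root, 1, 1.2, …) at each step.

1. cons(cons(p(f(0, 0)), 0), p(cons(f(0, 0), f(cons(p(0), p(0)), 0))))  →  cons(cons(p(c), 0), p(cons(f(0, 0), f(cons(p(0), p(0)), 0))))   [R5 at 1.1.1]
2. cons(cons(p(c), 0), p(cons(f(0, 0), f(cons(p(0), p(0)), 0))))  →  cons(cons(p(c), 0), p(cons(c, f(cons(p(0), p(0)), 0))))   [R5 at 2.1.1]
3. cons(cons(p(c), 0), p(cons(c, f(cons(p(0), p(0)), 0))))  →  cons(cons(p(c), 0), p(cons(c, 0)))   [R4 at 2.1.2]

cons(cons(p(c), 0), p(cons(c, 0)))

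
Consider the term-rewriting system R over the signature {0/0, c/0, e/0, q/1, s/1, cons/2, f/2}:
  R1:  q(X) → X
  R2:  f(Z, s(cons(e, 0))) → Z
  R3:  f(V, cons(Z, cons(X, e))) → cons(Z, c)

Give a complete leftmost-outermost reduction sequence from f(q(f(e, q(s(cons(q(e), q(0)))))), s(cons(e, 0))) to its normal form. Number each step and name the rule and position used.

e

1. f(q(f(e, q(s(cons(q(e), q(0)))))), s(cons(e, 0)))  →  q(f(e, q(s(cons(q(e), q(0))))))   [R2 at ε]
2. q(f(e, q(s(cons(q(e), q(0))))))  →  f(e, q(s(cons(q(e), q(0)))))   [R1 at ε]
3. f(e, q(s(cons(q(e), q(0)))))  →  f(e, s(cons(q(e), q(0))))   [R1 at 2]
4. f(e, s(cons(q(e), q(0))))  →  f(e, s(cons(e, q(0))))   [R1 at 2.1.1]
5. f(e, s(cons(e, q(0))))  →  f(e, s(cons(e, 0)))   [R1 at 2.1.2]
6. f(e, s(cons(e, 0)))  →  e   [R2 at ε]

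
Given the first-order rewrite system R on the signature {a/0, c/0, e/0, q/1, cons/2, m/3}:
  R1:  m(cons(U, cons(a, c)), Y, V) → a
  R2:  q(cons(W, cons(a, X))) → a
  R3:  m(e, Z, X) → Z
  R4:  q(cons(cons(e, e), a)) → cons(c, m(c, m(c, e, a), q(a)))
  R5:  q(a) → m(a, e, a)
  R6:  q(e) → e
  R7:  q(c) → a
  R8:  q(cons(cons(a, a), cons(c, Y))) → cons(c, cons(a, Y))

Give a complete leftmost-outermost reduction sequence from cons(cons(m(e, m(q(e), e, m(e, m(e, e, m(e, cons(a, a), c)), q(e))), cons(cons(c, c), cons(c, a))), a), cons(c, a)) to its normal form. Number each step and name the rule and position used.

1. cons(cons(m(e, m(q(e), e, m(e, m(e, e, m(e, cons(a, a), c)), q(e))), cons(cons(c, c), cons(c, a))), a), cons(c, a))  →  cons(cons(m(q(e), e, m(e, m(e, e, m(e, cons(a, a), c)), q(e))), a), cons(c, a))   [R3 at 1.1]
2. cons(cons(m(q(e), e, m(e, m(e, e, m(e, cons(a, a), c)), q(e))), a), cons(c, a))  →  cons(cons(m(e, e, m(e, m(e, e, m(e, cons(a, a), c)), q(e))), a), cons(c, a))   [R6 at 1.1.1]
3. cons(cons(m(e, e, m(e, m(e, e, m(e, cons(a, a), c)), q(e))), a), cons(c, a))  →  cons(cons(e, a), cons(c, a))   [R3 at 1.1]

cons(cons(e, a), cons(c, a))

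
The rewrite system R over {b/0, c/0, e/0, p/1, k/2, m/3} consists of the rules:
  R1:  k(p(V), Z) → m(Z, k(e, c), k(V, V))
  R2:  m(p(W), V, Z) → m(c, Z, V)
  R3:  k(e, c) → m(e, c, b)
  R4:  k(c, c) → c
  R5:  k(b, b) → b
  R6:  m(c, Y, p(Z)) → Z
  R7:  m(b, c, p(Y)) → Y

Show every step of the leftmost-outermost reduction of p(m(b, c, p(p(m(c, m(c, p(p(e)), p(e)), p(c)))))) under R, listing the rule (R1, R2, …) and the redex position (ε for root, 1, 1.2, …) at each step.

1. p(m(b, c, p(p(m(c, m(c, p(p(e)), p(e)), p(c))))))  →  p(p(m(c, m(c, p(p(e)), p(e)), p(c))))   [R7 at 1]
2. p(p(m(c, m(c, p(p(e)), p(e)), p(c))))  →  p(p(c))   [R6 at 1.1]

p(p(c))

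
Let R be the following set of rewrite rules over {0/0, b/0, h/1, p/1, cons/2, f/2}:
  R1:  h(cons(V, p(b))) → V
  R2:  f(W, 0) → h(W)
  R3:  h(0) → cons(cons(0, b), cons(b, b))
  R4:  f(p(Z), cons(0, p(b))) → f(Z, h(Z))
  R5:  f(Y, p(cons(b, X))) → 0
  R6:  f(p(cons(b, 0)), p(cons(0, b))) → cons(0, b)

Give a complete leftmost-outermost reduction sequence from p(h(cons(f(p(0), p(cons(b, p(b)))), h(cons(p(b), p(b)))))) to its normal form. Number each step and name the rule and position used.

p(0)

1. p(h(cons(f(p(0), p(cons(b, p(b)))), h(cons(p(b), p(b))))))  →  p(h(cons(0, h(cons(p(b), p(b))))))   [R5 at 1.1.1]
2. p(h(cons(0, h(cons(p(b), p(b))))))  →  p(h(cons(0, p(b))))   [R1 at 1.1.2]
3. p(h(cons(0, p(b))))  →  p(0)   [R1 at 1]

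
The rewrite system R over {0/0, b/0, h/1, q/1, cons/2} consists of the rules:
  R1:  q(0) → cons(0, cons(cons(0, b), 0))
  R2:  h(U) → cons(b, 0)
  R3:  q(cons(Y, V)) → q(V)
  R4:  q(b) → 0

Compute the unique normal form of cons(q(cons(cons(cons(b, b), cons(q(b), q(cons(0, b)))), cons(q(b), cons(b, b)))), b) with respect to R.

cons(0, b)

1. cons(q(cons(cons(cons(b, b), cons(q(b), q(cons(0, b)))), cons(q(b), cons(b, b)))), b)  →  cons(q(cons(q(b), cons(b, b))), b)   [R3 at 1]
2. cons(q(cons(q(b), cons(b, b))), b)  →  cons(q(cons(b, b)), b)   [R3 at 1]
3. cons(q(cons(b, b)), b)  →  cons(q(b), b)   [R3 at 1]
4. cons(q(b), b)  →  cons(0, b)   [R4 at 1]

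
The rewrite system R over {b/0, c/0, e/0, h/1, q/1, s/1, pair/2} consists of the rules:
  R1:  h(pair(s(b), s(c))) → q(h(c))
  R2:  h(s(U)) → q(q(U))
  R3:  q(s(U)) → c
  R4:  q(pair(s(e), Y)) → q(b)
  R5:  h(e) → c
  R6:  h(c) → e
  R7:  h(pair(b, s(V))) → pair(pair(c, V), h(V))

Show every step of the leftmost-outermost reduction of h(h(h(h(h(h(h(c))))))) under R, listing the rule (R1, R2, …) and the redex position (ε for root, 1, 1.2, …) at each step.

1. h(h(h(h(h(h(h(c)))))))  →  h(h(h(h(h(h(e))))))   [R6 at 1.1.1.1.1.1]
2. h(h(h(h(h(h(e))))))  →  h(h(h(h(h(c)))))   [R5 at 1.1.1.1.1]
3. h(h(h(h(h(c)))))  →  h(h(h(h(e))))   [R6 at 1.1.1.1]
4. h(h(h(h(e))))  →  h(h(h(c)))   [R5 at 1.1.1]
5. h(h(h(c)))  →  h(h(e))   [R6 at 1.1]
6. h(h(e))  →  h(c)   [R5 at 1]
7. h(c)  →  e   [R6 at ε]

e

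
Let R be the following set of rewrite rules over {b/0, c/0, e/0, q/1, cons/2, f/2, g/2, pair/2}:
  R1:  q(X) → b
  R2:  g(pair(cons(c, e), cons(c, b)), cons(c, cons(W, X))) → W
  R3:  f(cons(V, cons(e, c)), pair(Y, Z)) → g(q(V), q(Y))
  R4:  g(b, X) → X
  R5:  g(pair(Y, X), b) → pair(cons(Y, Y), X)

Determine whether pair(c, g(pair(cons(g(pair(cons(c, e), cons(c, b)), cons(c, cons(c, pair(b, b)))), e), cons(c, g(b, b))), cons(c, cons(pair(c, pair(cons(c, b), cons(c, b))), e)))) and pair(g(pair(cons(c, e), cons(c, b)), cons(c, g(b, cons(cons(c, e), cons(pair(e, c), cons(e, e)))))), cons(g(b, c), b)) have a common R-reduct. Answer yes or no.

no — NF(t₁) = pair(c, pair(c, pair(cons(c, b), cons(c, b)))), NF(t₂) = pair(cons(c, e), cons(c, b))

Reduce t₁ = pair(c, g(pair(cons(g(pair(cons(c, e), cons(c, b)), cons(c, cons(c, pair(b, b)))), e), cons(c, g(b, b))), cons(c, cons(pair(c, pair(cons(c, b), cons(c, b))), e)))):
1. pair(c, g(pair(cons(g(pair(cons(c, e), cons(c, b)), cons(c, cons(c, pair(b, b)))), e), cons(c, g(b, b))), cons(c, cons(pair(c, pair(cons(c, b), cons(c, b))), e))))  →  pair(c, g(pair(cons(c, e), cons(c, g(b, b))), cons(c, cons(pair(c, pair(cons(c, b), cons(c, b))), e))))   [R2 at 2.1.1.1]
2. pair(c, g(pair(cons(c, e), cons(c, g(b, b))), cons(c, cons(pair(c, pair(cons(c, b), cons(c, b))), e))))  →  pair(c, g(pair(cons(c, e), cons(c, b)), cons(c, cons(pair(c, pair(cons(c, b), cons(c, b))), e))))   [R4 at 2.1.2.2]
3. pair(c, g(pair(cons(c, e), cons(c, b)), cons(c, cons(pair(c, pair(cons(c, b), cons(c, b))), e))))  →  pair(c, pair(c, pair(cons(c, b), cons(c, b))))   [R2 at 2]

Reduce t₂ = pair(g(pair(cons(c, e), cons(c, b)), cons(c, g(b, cons(cons(c, e), cons(pair(e, c), cons(e, e)))))), cons(g(b, c), b)):
1. pair(g(pair(cons(c, e), cons(c, b)), cons(c, g(b, cons(cons(c, e), cons(pair(e, c), cons(e, e)))))), cons(g(b, c), b))  →  pair(g(pair(cons(c, e), cons(c, b)), cons(c, cons(cons(c, e), cons(pair(e, c), cons(e, e))))), cons(g(b, c), b))   [R4 at 1.2.2]
2. pair(g(pair(cons(c, e), cons(c, b)), cons(c, cons(cons(c, e), cons(pair(e, c), cons(e, e))))), cons(g(b, c), b))  →  pair(cons(c, e), cons(g(b, c), b))   [R2 at 1]
3. pair(cons(c, e), cons(g(b, c), b))  →  pair(cons(c, e), cons(c, b))   [R4 at 2.1]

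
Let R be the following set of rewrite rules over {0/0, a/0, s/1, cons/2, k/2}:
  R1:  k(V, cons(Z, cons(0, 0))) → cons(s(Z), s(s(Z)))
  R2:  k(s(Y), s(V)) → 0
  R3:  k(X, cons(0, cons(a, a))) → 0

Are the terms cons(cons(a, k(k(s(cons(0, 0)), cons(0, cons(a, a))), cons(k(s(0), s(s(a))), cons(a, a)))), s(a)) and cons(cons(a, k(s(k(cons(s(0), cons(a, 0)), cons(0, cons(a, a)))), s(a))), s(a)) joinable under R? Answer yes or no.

yes — NF(t₁) = cons(cons(a, 0), s(a)), NF(t₂) = cons(cons(a, 0), s(a))

Reduce t₁ = cons(cons(a, k(k(s(cons(0, 0)), cons(0, cons(a, a))), cons(k(s(0), s(s(a))), cons(a, a)))), s(a)):
1. cons(cons(a, k(k(s(cons(0, 0)), cons(0, cons(a, a))), cons(k(s(0), s(s(a))), cons(a, a)))), s(a))  →  cons(cons(a, k(0, cons(k(s(0), s(s(a))), cons(a, a)))), s(a))   [R3 at 1.2.1]
2. cons(cons(a, k(0, cons(k(s(0), s(s(a))), cons(a, a)))), s(a))  →  cons(cons(a, k(0, cons(0, cons(a, a)))), s(a))   [R2 at 1.2.2.1]
3. cons(cons(a, k(0, cons(0, cons(a, a)))), s(a))  →  cons(cons(a, 0), s(a))   [R3 at 1.2]

Reduce t₂ = cons(cons(a, k(s(k(cons(s(0), cons(a, 0)), cons(0, cons(a, a)))), s(a))), s(a)):
1. cons(cons(a, k(s(k(cons(s(0), cons(a, 0)), cons(0, cons(a, a)))), s(a))), s(a))  →  cons(cons(a, 0), s(a))   [R2 at 1.2]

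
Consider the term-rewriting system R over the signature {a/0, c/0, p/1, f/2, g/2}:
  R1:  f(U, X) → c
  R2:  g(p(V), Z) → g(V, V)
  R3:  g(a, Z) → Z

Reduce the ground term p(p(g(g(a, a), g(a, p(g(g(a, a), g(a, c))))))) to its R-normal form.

1. p(p(g(g(a, a), g(a, p(g(g(a, a), g(a, c)))))))  →  p(p(g(a, g(a, p(g(g(a, a), g(a, c)))))))   [R3 at 1.1.1]
2. p(p(g(a, g(a, p(g(g(a, a), g(a, c)))))))  →  p(p(g(a, p(g(g(a, a), g(a, c))))))   [R3 at 1.1]
3. p(p(g(a, p(g(g(a, a), g(a, c))))))  →  p(p(p(g(g(a, a), g(a, c)))))   [R3 at 1.1]
4. p(p(p(g(g(a, a), g(a, c)))))  →  p(p(p(g(a, g(a, c)))))   [R3 at 1.1.1.1]
5. p(p(p(g(a, g(a, c)))))  →  p(p(p(g(a, c))))   [R3 at 1.1.1]
6. p(p(p(g(a, c))))  →  p(p(p(c)))   [R3 at 1.1.1]

p(p(p(c)))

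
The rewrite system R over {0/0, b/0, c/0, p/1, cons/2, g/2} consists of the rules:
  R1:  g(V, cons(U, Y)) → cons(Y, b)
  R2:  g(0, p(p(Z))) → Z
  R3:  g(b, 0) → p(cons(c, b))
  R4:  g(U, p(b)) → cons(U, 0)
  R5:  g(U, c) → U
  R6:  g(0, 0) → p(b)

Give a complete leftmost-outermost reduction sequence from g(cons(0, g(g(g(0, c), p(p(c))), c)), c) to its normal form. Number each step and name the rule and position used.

1. g(cons(0, g(g(g(0, c), p(p(c))), c)), c)  →  cons(0, g(g(g(0, c), p(p(c))), c))   [R5 at ε]
2. cons(0, g(g(g(0, c), p(p(c))), c))  →  cons(0, g(g(0, c), p(p(c))))   [R5 at 2]
3. cons(0, g(g(0, c), p(p(c))))  →  cons(0, g(0, p(p(c))))   [R5 at 2.1]
4. cons(0, g(0, p(p(c))))  →  cons(0, c)   [R2 at 2]

cons(0, c)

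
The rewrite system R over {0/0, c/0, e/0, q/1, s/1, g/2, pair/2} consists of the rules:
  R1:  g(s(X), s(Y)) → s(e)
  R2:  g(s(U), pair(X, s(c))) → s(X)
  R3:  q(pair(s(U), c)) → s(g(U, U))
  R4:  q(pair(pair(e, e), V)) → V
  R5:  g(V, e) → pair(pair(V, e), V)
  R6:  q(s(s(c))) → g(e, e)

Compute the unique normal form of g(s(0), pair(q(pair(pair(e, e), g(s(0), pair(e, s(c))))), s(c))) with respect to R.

s(s(e))

1. g(s(0), pair(q(pair(pair(e, e), g(s(0), pair(e, s(c))))), s(c)))  →  s(q(pair(pair(e, e), g(s(0), pair(e, s(c))))))   [R2 at ε]
2. s(q(pair(pair(e, e), g(s(0), pair(e, s(c))))))  →  s(g(s(0), pair(e, s(c))))   [R4 at 1]
3. s(g(s(0), pair(e, s(c))))  →  s(s(e))   [R2 at 1]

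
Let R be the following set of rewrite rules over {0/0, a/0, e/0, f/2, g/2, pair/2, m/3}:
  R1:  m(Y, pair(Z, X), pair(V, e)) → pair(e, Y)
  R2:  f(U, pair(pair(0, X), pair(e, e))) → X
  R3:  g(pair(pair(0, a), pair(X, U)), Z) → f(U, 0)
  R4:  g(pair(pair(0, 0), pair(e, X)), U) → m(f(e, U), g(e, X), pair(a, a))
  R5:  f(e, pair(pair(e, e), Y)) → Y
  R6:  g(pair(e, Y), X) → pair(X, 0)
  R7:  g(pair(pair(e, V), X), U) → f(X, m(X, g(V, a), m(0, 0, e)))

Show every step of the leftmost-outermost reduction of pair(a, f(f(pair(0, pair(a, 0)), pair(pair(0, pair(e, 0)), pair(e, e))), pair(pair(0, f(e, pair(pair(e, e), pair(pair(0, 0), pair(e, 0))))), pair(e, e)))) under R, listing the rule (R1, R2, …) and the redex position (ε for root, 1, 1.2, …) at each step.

pair(a, pair(pair(0, 0), pair(e, 0)))

1. pair(a, f(f(pair(0, pair(a, 0)), pair(pair(0, pair(e, 0)), pair(e, e))), pair(pair(0, f(e, pair(pair(e, e), pair(pair(0, 0), pair(e, 0))))), pair(e, e))))  →  pair(a, f(e, pair(pair(e, e), pair(pair(0, 0), pair(e, 0)))))   [R2 at 2]
2. pair(a, f(e, pair(pair(e, e), pair(pair(0, 0), pair(e, 0)))))  →  pair(a, pair(pair(0, 0), pair(e, 0)))   [R5 at 2]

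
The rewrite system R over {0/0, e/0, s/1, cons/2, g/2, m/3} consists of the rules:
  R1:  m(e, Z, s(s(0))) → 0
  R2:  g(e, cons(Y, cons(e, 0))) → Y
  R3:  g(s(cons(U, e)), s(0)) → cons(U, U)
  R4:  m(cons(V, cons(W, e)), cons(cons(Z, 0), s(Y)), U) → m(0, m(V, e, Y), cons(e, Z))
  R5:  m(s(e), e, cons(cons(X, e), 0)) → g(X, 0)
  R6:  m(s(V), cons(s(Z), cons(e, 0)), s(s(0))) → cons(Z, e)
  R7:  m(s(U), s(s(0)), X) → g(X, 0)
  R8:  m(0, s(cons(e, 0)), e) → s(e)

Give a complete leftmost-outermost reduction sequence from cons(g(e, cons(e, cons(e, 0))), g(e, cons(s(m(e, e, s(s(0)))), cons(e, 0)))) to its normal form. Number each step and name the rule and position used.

cons(e, s(0))

1. cons(g(e, cons(e, cons(e, 0))), g(e, cons(s(m(e, e, s(s(0)))), cons(e, 0))))  →  cons(e, g(e, cons(s(m(e, e, s(s(0)))), cons(e, 0))))   [R2 at 1]
2. cons(e, g(e, cons(s(m(e, e, s(s(0)))), cons(e, 0))))  →  cons(e, s(m(e, e, s(s(0)))))   [R2 at 2]
3. cons(e, s(m(e, e, s(s(0)))))  →  cons(e, s(0))   [R1 at 2.1]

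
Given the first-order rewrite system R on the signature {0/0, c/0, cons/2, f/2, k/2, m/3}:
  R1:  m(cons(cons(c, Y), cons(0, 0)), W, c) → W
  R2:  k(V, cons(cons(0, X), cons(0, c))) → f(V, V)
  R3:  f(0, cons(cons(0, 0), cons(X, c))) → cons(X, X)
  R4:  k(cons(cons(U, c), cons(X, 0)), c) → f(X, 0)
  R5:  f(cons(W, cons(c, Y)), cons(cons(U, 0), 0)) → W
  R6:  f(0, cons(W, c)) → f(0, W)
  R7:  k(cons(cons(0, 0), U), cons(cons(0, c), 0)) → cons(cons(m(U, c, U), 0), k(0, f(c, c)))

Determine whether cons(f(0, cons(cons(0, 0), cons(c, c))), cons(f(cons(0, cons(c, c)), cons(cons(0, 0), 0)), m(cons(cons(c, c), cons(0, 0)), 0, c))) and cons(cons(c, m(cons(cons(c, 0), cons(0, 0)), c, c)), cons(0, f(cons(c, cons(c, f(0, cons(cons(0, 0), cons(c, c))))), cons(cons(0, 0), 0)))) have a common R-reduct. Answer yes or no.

no — NF(t₁) = cons(cons(c, c), cons(0, 0)), NF(t₂) = cons(cons(c, c), cons(0, c))

Reduce t₁ = cons(f(0, cons(cons(0, 0), cons(c, c))), cons(f(cons(0, cons(c, c)), cons(cons(0, 0), 0)), m(cons(cons(c, c), cons(0, 0)), 0, c))):
1. cons(f(0, cons(cons(0, 0), cons(c, c))), cons(f(cons(0, cons(c, c)), cons(cons(0, 0), 0)), m(cons(cons(c, c), cons(0, 0)), 0, c)))  →  cons(cons(c, c), cons(f(cons(0, cons(c, c)), cons(cons(0, 0), 0)), m(cons(cons(c, c), cons(0, 0)), 0, c)))   [R3 at 1]
2. cons(cons(c, c), cons(f(cons(0, cons(c, c)), cons(cons(0, 0), 0)), m(cons(cons(c, c), cons(0, 0)), 0, c)))  →  cons(cons(c, c), cons(0, m(cons(cons(c, c), cons(0, 0)), 0, c)))   [R5 at 2.1]
3. cons(cons(c, c), cons(0, m(cons(cons(c, c), cons(0, 0)), 0, c)))  →  cons(cons(c, c), cons(0, 0))   [R1 at 2.2]

Reduce t₂ = cons(cons(c, m(cons(cons(c, 0), cons(0, 0)), c, c)), cons(0, f(cons(c, cons(c, f(0, cons(cons(0, 0), cons(c, c))))), cons(cons(0, 0), 0)))):
1. cons(cons(c, m(cons(cons(c, 0), cons(0, 0)), c, c)), cons(0, f(cons(c, cons(c, f(0, cons(cons(0, 0), cons(c, c))))), cons(cons(0, 0), 0))))  →  cons(cons(c, c), cons(0, f(cons(c, cons(c, f(0, cons(cons(0, 0), cons(c, c))))), cons(cons(0, 0), 0))))   [R1 at 1.2]
2. cons(cons(c, c), cons(0, f(cons(c, cons(c, f(0, cons(cons(0, 0), cons(c, c))))), cons(cons(0, 0), 0))))  →  cons(cons(c, c), cons(0, c))   [R5 at 2.2]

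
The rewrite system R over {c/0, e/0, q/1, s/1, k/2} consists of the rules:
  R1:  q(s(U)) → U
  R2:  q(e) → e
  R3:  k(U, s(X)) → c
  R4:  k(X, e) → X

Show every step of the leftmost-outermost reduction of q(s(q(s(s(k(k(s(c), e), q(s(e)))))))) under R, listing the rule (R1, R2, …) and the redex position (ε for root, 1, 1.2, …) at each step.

s(s(c))

1. q(s(q(s(s(k(k(s(c), e), q(s(e))))))))  →  q(s(s(k(k(s(c), e), q(s(e))))))   [R1 at ε]
2. q(s(s(k(k(s(c), e), q(s(e))))))  →  s(k(k(s(c), e), q(s(e))))   [R1 at ε]
3. s(k(k(s(c), e), q(s(e))))  →  s(k(s(c), q(s(e))))   [R4 at 1.1]
4. s(k(s(c), q(s(e))))  →  s(k(s(c), e))   [R1 at 1.2]
5. s(k(s(c), e))  →  s(s(c))   [R4 at 1]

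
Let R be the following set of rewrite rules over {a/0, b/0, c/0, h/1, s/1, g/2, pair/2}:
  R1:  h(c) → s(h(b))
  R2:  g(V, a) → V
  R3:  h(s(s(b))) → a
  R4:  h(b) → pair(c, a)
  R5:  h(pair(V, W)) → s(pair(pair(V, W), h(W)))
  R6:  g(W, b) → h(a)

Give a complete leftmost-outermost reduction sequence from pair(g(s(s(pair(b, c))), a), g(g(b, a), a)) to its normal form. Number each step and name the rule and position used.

pair(s(s(pair(b, c))), b)

1. pair(g(s(s(pair(b, c))), a), g(g(b, a), a))  →  pair(s(s(pair(b, c))), g(g(b, a), a))   [R2 at 1]
2. pair(s(s(pair(b, c))), g(g(b, a), a))  →  pair(s(s(pair(b, c))), g(b, a))   [R2 at 2]
3. pair(s(s(pair(b, c))), g(b, a))  →  pair(s(s(pair(b, c))), b)   [R2 at 2]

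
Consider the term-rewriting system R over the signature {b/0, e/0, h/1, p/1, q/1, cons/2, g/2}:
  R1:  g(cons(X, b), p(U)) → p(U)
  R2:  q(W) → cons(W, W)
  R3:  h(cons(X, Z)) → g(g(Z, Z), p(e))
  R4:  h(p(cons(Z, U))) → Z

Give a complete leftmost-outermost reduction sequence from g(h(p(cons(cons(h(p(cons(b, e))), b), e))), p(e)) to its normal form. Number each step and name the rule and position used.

p(e)

1. g(h(p(cons(cons(h(p(cons(b, e))), b), e))), p(e))  →  g(cons(h(p(cons(b, e))), b), p(e))   [R4 at 1]
2. g(cons(h(p(cons(b, e))), b), p(e))  →  p(e)   [R1 at ε]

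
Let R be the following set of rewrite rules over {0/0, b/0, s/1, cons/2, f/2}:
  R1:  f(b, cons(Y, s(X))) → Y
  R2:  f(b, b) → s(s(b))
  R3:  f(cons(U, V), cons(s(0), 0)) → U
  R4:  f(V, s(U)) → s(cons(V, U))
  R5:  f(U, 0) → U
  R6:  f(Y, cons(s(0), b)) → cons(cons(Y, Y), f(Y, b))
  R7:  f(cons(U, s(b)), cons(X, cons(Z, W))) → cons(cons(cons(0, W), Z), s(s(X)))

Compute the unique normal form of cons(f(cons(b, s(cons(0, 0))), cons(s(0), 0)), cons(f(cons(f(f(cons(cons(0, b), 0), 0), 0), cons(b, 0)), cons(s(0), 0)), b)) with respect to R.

cons(b, cons(cons(cons(0, b), 0), b))

1. cons(f(cons(b, s(cons(0, 0))), cons(s(0), 0)), cons(f(cons(f(f(cons(cons(0, b), 0), 0), 0), cons(b, 0)), cons(s(0), 0)), b))  →  cons(b, cons(f(cons(f(f(cons(cons(0, b), 0), 0), 0), cons(b, 0)), cons(s(0), 0)), b))   [R3 at 1]
2. cons(b, cons(f(cons(f(f(cons(cons(0, b), 0), 0), 0), cons(b, 0)), cons(s(0), 0)), b))  →  cons(b, cons(f(f(cons(cons(0, b), 0), 0), 0), b))   [R3 at 2.1]
3. cons(b, cons(f(f(cons(cons(0, b), 0), 0), 0), b))  →  cons(b, cons(f(cons(cons(0, b), 0), 0), b))   [R5 at 2.1]
4. cons(b, cons(f(cons(cons(0, b), 0), 0), b))  →  cons(b, cons(cons(cons(0, b), 0), b))   [R5 at 2.1]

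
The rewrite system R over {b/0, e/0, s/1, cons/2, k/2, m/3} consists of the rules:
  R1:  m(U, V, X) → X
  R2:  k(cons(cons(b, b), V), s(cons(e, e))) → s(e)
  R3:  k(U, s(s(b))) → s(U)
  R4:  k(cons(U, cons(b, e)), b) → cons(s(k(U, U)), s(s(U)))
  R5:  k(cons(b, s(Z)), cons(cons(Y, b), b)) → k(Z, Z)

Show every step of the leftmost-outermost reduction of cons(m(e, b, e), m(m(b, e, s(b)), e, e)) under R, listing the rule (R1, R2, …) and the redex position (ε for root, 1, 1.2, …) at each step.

cons(e, e)

1. cons(m(e, b, e), m(m(b, e, s(b)), e, e))  →  cons(e, m(m(b, e, s(b)), e, e))   [R1 at 1]
2. cons(e, m(m(b, e, s(b)), e, e))  →  cons(e, e)   [R1 at 2]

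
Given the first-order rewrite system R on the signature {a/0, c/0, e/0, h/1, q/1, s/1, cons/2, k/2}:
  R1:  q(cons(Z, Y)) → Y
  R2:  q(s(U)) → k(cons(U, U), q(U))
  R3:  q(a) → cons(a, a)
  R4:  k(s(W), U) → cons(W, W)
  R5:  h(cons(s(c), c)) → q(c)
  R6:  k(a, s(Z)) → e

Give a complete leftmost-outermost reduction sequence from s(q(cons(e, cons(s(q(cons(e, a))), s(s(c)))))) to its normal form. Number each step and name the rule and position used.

1. s(q(cons(e, cons(s(q(cons(e, a))), s(s(c))))))  →  s(cons(s(q(cons(e, a))), s(s(c))))   [R1 at 1]
2. s(cons(s(q(cons(e, a))), s(s(c))))  →  s(cons(s(a), s(s(c))))   [R1 at 1.1.1]

s(cons(s(a), s(s(c))))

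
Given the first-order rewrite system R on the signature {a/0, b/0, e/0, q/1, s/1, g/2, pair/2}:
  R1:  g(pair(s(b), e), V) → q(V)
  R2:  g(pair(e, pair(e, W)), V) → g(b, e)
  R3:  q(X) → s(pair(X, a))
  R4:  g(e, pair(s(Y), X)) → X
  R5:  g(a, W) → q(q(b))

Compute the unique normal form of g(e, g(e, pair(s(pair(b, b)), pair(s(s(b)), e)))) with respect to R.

e

1. g(e, g(e, pair(s(pair(b, b)), pair(s(s(b)), e))))  →  g(e, pair(s(s(b)), e))   [R4 at 2]
2. g(e, pair(s(s(b)), e))  →  e   [R4 at ε]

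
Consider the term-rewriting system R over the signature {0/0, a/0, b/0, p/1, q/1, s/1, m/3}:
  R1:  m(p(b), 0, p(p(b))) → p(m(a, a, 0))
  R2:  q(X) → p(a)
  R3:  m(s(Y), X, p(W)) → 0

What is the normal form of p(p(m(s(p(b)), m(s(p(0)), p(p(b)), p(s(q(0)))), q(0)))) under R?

1. p(p(m(s(p(b)), m(s(p(0)), p(p(b)), p(s(q(0)))), q(0))))  →  p(p(m(s(p(b)), 0, q(0))))   [R3 at 1.1.2]
2. p(p(m(s(p(b)), 0, q(0))))  →  p(p(m(s(p(b)), 0, p(a))))   [R2 at 1.1.3]
3. p(p(m(s(p(b)), 0, p(a))))  →  p(p(0))   [R3 at 1.1]

p(p(0))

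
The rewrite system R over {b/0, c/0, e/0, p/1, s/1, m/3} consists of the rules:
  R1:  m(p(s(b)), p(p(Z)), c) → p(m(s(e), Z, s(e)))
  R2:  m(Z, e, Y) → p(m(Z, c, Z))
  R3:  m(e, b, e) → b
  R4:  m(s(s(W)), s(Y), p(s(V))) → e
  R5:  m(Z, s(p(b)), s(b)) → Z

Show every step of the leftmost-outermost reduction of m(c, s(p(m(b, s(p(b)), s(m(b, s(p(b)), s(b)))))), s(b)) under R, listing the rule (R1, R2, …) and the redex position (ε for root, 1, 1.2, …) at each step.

c

1. m(c, s(p(m(b, s(p(b)), s(m(b, s(p(b)), s(b)))))), s(b))  →  m(c, s(p(m(b, s(p(b)), s(b)))), s(b))   [R5 at 2.1.1.3.1]
2. m(c, s(p(m(b, s(p(b)), s(b)))), s(b))  →  m(c, s(p(b)), s(b))   [R5 at 2.1.1]
3. m(c, s(p(b)), s(b))  →  c   [R5 at ε]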